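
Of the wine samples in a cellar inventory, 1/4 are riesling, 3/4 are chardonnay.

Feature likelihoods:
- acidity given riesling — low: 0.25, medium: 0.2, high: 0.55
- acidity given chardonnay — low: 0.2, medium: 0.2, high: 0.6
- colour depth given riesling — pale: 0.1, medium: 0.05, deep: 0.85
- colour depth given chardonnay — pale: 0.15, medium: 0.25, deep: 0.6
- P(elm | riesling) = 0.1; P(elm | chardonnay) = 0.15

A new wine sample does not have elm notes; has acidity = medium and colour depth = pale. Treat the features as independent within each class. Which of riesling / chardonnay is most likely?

riesling: 0.25 × 0.2 × 0.1 × (1−0.1) = 0.0045
chardonnay: 0.75 × 0.2 × 0.15 × (1−0.15) = 0.019125
Highest score → chardonnay.

chardonnay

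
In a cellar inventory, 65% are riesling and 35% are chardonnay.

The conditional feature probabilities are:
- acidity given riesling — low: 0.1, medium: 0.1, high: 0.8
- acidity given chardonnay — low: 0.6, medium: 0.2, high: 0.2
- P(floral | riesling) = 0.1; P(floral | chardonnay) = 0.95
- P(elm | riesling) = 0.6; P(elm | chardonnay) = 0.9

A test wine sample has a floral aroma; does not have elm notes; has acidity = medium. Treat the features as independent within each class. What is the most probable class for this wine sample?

chardonnay

riesling: 0.65 × 0.1 × 0.1 × (1−0.6) = 0.0026
chardonnay: 0.35 × 0.2 × 0.95 × (1−0.9) = 0.00665
Highest score → chardonnay.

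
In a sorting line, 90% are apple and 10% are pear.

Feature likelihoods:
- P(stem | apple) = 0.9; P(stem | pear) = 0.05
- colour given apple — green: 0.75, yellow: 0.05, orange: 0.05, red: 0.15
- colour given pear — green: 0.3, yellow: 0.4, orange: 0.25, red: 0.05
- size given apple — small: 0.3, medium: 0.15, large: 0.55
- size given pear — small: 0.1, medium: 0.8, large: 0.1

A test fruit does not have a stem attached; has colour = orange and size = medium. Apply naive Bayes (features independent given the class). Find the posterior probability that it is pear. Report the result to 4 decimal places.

apple: 0.9 × (1−0.9) × 0.05 × 0.15 = 0.000675
pear: 0.1 × (1−0.05) × 0.25 × 0.8 = 0.019
P(pear | x) = 0.019 / 0.019675 ≈ 0.9657

0.9657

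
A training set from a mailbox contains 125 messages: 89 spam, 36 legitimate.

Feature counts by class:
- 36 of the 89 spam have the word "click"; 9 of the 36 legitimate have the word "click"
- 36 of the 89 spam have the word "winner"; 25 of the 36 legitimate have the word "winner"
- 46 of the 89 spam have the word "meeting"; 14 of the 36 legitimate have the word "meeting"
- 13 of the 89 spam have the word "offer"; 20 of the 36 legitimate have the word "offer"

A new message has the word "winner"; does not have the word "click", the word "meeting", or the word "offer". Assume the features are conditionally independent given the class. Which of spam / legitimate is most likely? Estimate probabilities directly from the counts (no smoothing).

spam: (89/125) × (53/89) × (36/89) × (43/89) × (76/89) ≈ 0.0707588
legitimate: (36/125) × (27/36) × (25/36) × (22/36) × (16/36) ≈ 0.0407407
Highest score → spam.

spam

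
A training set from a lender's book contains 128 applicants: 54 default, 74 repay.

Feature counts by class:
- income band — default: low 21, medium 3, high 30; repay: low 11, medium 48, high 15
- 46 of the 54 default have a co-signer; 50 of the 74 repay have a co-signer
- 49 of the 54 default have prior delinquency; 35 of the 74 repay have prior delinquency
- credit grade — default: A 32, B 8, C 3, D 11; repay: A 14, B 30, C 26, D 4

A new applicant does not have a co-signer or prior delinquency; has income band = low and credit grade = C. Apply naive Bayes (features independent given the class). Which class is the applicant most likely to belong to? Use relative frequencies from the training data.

default: (54/128) × (21/54) × (8/54) × (5/54) × (3/54) ≈ 0.000125029
repay: (74/128) × (11/74) × (24/74) × (39/74) × (26/74) ≈ 0.00516103
Highest score → repay.

repay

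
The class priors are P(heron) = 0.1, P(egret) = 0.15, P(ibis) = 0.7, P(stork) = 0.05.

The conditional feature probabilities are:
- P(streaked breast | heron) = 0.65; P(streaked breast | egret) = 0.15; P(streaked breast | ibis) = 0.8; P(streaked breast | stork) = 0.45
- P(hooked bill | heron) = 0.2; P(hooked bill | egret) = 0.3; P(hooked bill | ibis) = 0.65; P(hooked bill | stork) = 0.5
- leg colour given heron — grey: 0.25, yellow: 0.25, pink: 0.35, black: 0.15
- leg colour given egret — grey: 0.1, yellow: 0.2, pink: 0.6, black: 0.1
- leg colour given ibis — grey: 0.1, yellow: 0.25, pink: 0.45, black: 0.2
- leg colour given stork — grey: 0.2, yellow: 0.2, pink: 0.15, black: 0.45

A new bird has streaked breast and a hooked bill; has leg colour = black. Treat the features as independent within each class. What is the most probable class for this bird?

heron: 0.1 × 0.65 × 0.2 × 0.15 = 0.00195
egret: 0.15 × 0.15 × 0.3 × 0.1 = 0.000675
ibis: 0.7 × 0.8 × 0.65 × 0.2 = 0.0728
stork: 0.05 × 0.45 × 0.5 × 0.45 = 0.0050625
Highest score → ibis.

ibis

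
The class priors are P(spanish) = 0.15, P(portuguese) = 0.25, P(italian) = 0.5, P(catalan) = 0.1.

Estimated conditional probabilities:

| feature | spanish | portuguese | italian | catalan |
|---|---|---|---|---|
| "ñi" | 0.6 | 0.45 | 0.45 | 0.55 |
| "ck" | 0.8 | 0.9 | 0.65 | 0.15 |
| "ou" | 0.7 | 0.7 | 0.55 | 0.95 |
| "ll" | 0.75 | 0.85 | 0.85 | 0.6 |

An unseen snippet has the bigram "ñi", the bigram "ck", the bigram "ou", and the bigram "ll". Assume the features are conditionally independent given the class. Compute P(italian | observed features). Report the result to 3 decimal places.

spanish: 0.15 × 0.6 × 0.8 × 0.7 × 0.75 = 0.0378
portuguese: 0.25 × 0.45 × 0.9 × 0.7 × 0.85 = 0.06024375
italian: 0.5 × 0.45 × 0.65 × 0.55 × 0.85 = 0.068371875
catalan: 0.1 × 0.55 × 0.15 × 0.95 × 0.6 = 0.0047025
P(italian | x) = 0.068371875 / 0.171118125 ≈ 0.400

0.400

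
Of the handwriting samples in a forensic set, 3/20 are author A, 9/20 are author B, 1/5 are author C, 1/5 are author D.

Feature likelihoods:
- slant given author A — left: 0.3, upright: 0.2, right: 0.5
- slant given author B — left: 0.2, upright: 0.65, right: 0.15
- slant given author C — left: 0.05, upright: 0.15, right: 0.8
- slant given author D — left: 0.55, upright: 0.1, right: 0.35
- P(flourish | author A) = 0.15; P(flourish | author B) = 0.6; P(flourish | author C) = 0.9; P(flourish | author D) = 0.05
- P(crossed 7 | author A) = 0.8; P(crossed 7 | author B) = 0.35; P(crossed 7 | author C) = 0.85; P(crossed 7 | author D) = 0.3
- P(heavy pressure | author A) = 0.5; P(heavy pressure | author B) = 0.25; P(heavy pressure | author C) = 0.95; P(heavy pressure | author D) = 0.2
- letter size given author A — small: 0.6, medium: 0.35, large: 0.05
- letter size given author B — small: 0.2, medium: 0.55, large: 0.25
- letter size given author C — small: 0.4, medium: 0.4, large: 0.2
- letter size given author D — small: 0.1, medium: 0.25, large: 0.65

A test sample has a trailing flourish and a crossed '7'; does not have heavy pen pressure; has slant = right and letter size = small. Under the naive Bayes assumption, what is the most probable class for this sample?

author A: 0.15 × 0.5 × 0.15 × 0.8 × (1−0.5) × 0.6 = 0.0027
author B: 0.45 × 0.15 × 0.6 × 0.35 × (1−0.25) × 0.2 = 0.00212625
author C: 0.2 × 0.8 × 0.9 × 0.85 × (1−0.95) × 0.4 = 0.002448
author D: 0.2 × 0.35 × 0.05 × 0.3 × (1−0.2) × 0.1 = 0.000084
Highest score → author A.

author A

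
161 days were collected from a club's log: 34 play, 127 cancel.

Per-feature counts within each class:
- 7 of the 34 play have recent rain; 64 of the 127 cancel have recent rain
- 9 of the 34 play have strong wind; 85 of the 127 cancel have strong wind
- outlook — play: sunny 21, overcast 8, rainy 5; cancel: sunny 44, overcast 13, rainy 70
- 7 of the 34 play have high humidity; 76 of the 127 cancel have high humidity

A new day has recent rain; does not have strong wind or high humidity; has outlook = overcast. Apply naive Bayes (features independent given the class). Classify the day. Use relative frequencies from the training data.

play: (34/161) × (7/34) × (25/34) × (8/34) × (27/34) ≈ 0.0059735
cancel: (127/161) × (64/127) × (42/127) × (13/127) × (51/127) ≈ 0.00540388
Highest score → play.

play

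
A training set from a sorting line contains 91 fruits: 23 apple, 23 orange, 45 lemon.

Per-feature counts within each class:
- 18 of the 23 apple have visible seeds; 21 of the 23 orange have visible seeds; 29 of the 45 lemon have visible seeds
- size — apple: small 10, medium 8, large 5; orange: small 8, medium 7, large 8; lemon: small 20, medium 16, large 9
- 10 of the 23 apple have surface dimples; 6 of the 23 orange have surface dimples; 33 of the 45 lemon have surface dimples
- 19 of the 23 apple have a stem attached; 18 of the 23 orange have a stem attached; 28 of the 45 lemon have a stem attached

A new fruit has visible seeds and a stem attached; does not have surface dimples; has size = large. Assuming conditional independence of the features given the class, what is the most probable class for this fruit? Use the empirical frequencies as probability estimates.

apple: (23/91) × (18/23) × (5/23) × (13/23) × (19/23) ≈ 0.0200777
orange: (23/91) × (21/23) × (8/23) × (17/23) × (18/23) ≈ 0.0464308
lemon: (45/91) × (29/45) × (9/45) × (12/45) × (28/45) ≈ 0.0105755
Highest score → orange.

orange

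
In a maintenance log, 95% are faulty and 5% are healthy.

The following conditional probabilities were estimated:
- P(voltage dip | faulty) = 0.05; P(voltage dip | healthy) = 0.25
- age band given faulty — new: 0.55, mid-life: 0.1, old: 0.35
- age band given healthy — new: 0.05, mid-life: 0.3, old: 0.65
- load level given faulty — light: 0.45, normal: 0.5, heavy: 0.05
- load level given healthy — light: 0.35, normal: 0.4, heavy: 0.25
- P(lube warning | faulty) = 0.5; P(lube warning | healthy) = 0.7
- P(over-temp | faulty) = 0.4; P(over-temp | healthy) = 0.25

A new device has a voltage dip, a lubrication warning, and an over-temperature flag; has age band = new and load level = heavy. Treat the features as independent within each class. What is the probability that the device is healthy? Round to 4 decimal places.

faulty: 0.95 × 0.05 × 0.55 × 0.05 × 0.5 × 0.4 = 0.00026125
healthy: 0.05 × 0.25 × 0.05 × 0.25 × 0.7 × 0.25 = 0.00002734375
P(healthy | x) = 0.00002734375 / 0.00028859375 ≈ 0.0947

0.0947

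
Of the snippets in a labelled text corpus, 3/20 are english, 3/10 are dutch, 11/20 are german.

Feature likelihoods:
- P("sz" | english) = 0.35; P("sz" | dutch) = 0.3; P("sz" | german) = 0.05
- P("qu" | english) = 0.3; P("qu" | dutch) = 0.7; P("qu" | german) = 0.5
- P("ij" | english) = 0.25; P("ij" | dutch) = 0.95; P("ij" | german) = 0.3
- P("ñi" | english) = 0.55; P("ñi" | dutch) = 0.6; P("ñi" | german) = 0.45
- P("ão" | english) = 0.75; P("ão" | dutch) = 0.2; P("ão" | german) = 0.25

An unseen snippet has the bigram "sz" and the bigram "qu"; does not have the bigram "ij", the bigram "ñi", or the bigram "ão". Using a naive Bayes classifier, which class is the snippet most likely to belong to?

german

english: 0.15 × 0.35 × 0.3 × (1−0.25) × (1−0.55) × (1−0.75) = 0.00132890625
dutch: 0.3 × 0.3 × 0.7 × (1−0.95) × (1−0.6) × (1−0.2) = 0.001008
german: 0.55 × 0.05 × 0.5 × (1−0.3) × (1−0.45) × (1−0.25) = 0.0039703125
Highest score → german.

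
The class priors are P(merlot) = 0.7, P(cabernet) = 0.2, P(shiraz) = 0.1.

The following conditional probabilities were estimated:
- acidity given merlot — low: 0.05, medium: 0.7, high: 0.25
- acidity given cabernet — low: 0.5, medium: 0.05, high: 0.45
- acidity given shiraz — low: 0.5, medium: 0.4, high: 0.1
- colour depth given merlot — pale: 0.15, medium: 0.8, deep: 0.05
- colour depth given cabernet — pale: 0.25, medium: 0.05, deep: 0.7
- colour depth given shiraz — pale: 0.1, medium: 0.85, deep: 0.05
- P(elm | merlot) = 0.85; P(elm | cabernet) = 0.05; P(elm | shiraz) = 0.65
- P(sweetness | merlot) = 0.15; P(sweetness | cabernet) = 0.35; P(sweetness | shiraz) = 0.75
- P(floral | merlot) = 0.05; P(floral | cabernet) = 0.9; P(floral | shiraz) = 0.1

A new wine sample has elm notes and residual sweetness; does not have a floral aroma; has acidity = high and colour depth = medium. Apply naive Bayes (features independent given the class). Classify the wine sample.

merlot: 0.7 × 0.25 × 0.8 × 0.85 × 0.15 × (1−0.05) = 0.0169575
cabernet: 0.2 × 0.45 × 0.05 × 0.05 × 0.35 × (1−0.9) = 0.000007875
shiraz: 0.1 × 0.1 × 0.85 × 0.65 × 0.75 × (1−0.1) = 0.003729375
Highest score → merlot.

merlot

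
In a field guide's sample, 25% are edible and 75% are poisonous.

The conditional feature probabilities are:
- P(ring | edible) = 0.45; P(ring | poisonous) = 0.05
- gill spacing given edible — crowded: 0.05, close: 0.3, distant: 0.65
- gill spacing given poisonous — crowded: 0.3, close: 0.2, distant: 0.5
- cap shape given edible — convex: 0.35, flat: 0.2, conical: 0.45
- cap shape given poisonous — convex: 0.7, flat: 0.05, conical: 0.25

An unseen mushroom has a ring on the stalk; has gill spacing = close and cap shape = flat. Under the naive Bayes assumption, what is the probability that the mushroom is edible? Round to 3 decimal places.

edible: 0.25 × 0.45 × 0.3 × 0.2 = 0.00675
poisonous: 0.75 × 0.05 × 0.2 × 0.05 = 0.000375
P(edible | x) = 0.00675 / 0.007125 ≈ 0.947

0.947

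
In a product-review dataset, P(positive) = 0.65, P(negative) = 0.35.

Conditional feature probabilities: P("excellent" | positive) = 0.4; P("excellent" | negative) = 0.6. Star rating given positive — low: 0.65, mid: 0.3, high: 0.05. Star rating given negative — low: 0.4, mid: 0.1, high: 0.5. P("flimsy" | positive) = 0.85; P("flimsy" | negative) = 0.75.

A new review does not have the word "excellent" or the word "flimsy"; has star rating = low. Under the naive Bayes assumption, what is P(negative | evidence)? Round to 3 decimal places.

positive: 0.65 × (1−0.4) × 0.65 × (1−0.85) = 0.038025
negative: 0.35 × (1−0.6) × 0.4 × (1−0.75) = 0.014
P(negative | x) = 0.014 / 0.052025 ≈ 0.269

0.269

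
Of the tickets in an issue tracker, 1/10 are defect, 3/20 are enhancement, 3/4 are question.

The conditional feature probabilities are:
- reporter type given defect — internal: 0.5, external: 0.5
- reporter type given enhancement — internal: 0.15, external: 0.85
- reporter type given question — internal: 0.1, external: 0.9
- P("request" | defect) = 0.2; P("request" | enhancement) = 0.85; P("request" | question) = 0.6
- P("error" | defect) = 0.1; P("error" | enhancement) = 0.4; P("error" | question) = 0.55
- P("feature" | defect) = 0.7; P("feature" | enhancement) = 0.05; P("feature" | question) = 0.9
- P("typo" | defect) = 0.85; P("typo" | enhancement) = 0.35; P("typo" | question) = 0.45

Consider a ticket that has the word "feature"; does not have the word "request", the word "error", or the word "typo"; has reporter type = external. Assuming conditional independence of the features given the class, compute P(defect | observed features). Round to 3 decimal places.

0.059

defect: 0.1 × 0.5 × (1−0.2) × (1−0.1) × 0.7 × (1−0.85) = 0.00378
enhancement: 0.15 × 0.85 × (1−0.85) × (1−0.4) × 0.05 × (1−0.35) = 0.0003729375
question: 0.75 × 0.9 × (1−0.6) × (1−0.55) × 0.9 × (1−0.45) = 0.0601425
P(defect | x) = 0.00378 / 0.0642954375 ≈ 0.059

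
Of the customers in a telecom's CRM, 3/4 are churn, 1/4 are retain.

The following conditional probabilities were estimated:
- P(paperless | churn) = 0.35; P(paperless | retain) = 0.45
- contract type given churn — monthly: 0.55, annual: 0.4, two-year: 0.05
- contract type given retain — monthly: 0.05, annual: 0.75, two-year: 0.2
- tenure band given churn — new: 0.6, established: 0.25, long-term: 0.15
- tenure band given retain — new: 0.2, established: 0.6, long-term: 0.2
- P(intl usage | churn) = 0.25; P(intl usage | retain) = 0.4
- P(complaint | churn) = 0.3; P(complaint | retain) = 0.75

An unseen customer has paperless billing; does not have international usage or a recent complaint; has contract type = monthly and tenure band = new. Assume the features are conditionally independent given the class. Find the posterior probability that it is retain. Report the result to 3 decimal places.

0.004

churn: 0.75 × 0.35 × 0.55 × 0.6 × (1−0.25) × (1−0.3) = 0.045478125
retain: 0.25 × 0.45 × 0.05 × 0.2 × (1−0.4) × (1−0.75) = 0.00016875
P(retain | x) = 0.00016875 / 0.045646875 ≈ 0.004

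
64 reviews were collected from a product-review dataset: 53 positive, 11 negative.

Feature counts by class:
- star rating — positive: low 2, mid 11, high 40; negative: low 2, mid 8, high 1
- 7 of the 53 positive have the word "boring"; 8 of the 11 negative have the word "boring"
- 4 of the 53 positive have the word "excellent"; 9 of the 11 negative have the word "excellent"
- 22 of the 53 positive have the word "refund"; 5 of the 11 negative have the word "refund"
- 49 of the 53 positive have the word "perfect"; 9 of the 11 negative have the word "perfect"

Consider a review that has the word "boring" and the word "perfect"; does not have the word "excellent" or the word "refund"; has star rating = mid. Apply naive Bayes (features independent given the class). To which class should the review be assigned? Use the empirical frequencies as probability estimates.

positive

positive: (53/64) × (11/53) × (7/53) × (49/53) × (31/53) × (49/53) ≈ 0.0113491
negative: (11/64) × (8/11) × (8/11) × (2/11) × (6/11) × (9/11) ≈ 0.00737655
Highest score → positive.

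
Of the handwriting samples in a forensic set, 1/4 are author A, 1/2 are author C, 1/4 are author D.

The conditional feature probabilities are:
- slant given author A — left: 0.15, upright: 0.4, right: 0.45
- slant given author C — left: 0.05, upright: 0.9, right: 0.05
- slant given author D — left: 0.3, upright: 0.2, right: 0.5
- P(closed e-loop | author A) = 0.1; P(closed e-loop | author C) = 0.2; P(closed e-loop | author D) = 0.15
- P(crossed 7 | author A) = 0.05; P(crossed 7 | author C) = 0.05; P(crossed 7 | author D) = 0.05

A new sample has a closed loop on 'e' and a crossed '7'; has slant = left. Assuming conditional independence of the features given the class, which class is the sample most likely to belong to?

author A: 0.25 × 0.15 × 0.1 × 0.05 = 0.0001875
author C: 0.5 × 0.05 × 0.2 × 0.05 = 0.00025
author D: 0.25 × 0.3 × 0.15 × 0.05 = 0.0005625
Highest score → author D.

author D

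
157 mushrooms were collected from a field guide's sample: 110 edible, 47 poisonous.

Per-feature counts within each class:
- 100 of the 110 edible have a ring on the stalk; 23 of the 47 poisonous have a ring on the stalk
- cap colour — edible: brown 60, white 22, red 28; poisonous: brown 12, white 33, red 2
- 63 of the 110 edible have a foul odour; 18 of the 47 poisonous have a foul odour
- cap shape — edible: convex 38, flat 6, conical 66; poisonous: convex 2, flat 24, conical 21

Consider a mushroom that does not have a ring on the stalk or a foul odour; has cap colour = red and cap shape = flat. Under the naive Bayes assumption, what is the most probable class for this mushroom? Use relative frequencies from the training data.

poisonous

edible: (110/157) × (10/110) × (28/110) × (47/110) × (6/110) ≈ 0.000377859
poisonous: (47/157) × (24/47) × (2/47) × (29/47) × (24/47) ≈ 0.00204954
Highest score → poisonous.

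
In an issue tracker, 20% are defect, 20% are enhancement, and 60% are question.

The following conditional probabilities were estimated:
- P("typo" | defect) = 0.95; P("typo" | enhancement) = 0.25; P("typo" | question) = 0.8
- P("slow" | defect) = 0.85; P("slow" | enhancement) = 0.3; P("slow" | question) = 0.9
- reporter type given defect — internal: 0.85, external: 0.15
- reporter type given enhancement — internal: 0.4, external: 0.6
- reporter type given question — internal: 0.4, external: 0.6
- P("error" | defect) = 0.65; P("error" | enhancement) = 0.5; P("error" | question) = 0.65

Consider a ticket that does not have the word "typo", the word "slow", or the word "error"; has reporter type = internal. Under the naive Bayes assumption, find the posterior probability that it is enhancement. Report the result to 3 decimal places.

0.908

defect: 0.2 × (1−0.95) × (1−0.85) × 0.85 × (1−0.65) = 0.00044625
enhancement: 0.2 × (1−0.25) × (1−0.3) × 0.4 × (1−0.5) = 0.021
question: 0.6 × (1−0.8) × (1−0.9) × 0.4 × (1−0.65) = 0.00168
P(enhancement | x) = 0.021 / 0.02312625 ≈ 0.908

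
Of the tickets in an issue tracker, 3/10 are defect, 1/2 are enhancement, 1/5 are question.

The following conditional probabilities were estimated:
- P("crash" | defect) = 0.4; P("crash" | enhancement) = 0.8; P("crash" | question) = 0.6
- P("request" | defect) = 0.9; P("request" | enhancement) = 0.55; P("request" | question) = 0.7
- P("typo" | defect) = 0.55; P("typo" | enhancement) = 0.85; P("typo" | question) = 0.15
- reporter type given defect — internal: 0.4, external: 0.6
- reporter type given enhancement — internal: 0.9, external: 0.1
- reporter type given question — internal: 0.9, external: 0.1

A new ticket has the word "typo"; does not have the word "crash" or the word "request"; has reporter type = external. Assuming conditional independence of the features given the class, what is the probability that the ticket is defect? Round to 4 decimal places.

defect: 0.3 × (1−0.4) × (1−0.9) × 0.55 × 0.6 = 0.00594
enhancement: 0.5 × (1−0.8) × (1−0.55) × 0.85 × 0.1 = 0.003825
question: 0.2 × (1−0.6) × (1−0.7) × 0.15 × 0.1 = 0.00036
P(defect | x) = 0.00594 / 0.010125 ≈ 0.5867

0.5867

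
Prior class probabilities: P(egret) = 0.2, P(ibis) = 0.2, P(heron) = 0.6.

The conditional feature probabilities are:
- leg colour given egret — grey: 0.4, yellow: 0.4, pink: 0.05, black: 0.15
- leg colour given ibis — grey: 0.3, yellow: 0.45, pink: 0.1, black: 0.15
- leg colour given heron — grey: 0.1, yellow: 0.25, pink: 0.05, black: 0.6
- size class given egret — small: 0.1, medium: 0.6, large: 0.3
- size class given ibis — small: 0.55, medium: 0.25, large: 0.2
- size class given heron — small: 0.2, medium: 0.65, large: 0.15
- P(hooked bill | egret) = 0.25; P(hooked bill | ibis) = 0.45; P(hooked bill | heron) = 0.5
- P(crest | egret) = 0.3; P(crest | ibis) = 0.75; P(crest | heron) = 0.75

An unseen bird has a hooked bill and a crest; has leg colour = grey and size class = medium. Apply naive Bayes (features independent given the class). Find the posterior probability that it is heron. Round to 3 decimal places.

0.628

egret: 0.2 × 0.4 × 0.6 × 0.25 × 0.3 = 0.0036
ibis: 0.2 × 0.3 × 0.25 × 0.45 × 0.75 = 0.0050625
heron: 0.6 × 0.1 × 0.65 × 0.5 × 0.75 = 0.014625
P(heron | x) = 0.014625 / 0.0232875 ≈ 0.628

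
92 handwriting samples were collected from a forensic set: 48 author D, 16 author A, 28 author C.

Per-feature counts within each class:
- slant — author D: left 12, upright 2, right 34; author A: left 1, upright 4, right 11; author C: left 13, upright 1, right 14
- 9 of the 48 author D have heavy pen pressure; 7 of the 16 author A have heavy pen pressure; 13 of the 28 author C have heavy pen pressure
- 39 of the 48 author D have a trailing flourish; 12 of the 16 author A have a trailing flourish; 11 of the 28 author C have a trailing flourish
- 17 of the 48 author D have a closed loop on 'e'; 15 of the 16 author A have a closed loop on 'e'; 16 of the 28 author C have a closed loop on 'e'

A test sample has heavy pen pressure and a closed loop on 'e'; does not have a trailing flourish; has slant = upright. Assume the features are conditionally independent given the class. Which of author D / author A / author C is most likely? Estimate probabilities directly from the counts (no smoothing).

author D: (48/92) × (2/48) × (9/48) × (9/48) × (17/48) ≈ 0.000270678
author A: (16/92) × (4/16) × (7/16) × (4/16) × (15/16) ≈ 0.00445822
author C: (28/92) × (1/28) × (13/28) × (17/28) × (16/28) ≈ 0.00175086
Highest score → author A.

author A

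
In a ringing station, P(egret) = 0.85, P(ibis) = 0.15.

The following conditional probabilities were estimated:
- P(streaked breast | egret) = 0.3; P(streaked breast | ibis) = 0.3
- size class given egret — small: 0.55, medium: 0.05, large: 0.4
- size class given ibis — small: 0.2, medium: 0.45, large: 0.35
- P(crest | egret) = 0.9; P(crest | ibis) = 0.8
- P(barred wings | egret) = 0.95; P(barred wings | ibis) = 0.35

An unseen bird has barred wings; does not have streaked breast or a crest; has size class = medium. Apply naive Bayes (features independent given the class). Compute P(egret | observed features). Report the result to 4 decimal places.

0.4608

egret: 0.85 × (1−0.3) × 0.05 × (1−0.9) × 0.95 = 0.00282625
ibis: 0.15 × (1−0.3) × 0.45 × (1−0.8) × 0.35 = 0.0033075
P(egret | x) = 0.00282625 / 0.00613375 ≈ 0.4608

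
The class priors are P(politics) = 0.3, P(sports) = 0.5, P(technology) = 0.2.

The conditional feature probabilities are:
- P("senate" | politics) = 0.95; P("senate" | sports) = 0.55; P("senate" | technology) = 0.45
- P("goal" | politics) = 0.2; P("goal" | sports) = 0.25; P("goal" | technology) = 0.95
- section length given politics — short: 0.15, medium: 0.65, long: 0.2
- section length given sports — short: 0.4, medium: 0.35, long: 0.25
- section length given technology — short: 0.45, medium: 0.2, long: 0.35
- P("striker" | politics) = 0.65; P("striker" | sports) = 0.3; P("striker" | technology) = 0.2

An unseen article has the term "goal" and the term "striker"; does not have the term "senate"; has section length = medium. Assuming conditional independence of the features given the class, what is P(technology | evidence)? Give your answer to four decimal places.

0.3682

politics: 0.3 × (1−0.95) × 0.2 × 0.65 × 0.65 = 0.0012675
sports: 0.5 × (1−0.55) × 0.25 × 0.35 × 0.3 = 0.00590625
technology: 0.2 × (1−0.45) × 0.95 × 0.2 × 0.2 = 0.00418
P(technology | x) = 0.00418 / 0.01135375 ≈ 0.3682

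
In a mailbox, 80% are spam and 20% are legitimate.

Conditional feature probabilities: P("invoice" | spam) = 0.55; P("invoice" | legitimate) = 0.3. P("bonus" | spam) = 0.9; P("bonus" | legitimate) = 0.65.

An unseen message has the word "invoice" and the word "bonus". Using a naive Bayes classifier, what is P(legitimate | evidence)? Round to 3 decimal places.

0.090

spam: 0.8 × 0.55 × 0.9 = 0.396
legitimate: 0.2 × 0.3 × 0.65 = 0.039
P(legitimate | x) = 0.039 / 0.435 ≈ 0.090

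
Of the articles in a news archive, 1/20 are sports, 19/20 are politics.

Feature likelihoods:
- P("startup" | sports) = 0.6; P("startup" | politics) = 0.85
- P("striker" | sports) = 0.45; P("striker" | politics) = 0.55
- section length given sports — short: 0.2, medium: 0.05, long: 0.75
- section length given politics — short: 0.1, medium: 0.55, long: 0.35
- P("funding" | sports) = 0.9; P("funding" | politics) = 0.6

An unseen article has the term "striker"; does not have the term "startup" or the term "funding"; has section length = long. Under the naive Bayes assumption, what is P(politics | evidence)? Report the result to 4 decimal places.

sports: 0.05 × (1−0.6) × 0.45 × 0.75 × (1−0.9) = 0.000675
politics: 0.95 × (1−0.85) × 0.55 × 0.35 × (1−0.6) = 0.0109725
P(politics | x) = 0.0109725 / 0.0116475 ≈ 0.9420

0.9420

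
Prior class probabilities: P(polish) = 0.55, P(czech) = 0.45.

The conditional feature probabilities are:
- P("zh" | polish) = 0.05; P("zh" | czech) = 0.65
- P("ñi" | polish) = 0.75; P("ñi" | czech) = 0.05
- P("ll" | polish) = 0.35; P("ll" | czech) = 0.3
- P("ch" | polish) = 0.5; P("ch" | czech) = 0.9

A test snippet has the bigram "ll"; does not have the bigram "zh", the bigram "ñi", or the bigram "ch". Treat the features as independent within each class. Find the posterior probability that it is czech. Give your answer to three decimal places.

polish: 0.55 × (1−0.05) × (1−0.75) × 0.35 × (1−0.5) = 0.022859375
czech: 0.45 × (1−0.65) × (1−0.05) × 0.3 × (1−0.9) = 0.00448875
P(czech | x) = 0.00448875 / 0.027348125 ≈ 0.164

0.164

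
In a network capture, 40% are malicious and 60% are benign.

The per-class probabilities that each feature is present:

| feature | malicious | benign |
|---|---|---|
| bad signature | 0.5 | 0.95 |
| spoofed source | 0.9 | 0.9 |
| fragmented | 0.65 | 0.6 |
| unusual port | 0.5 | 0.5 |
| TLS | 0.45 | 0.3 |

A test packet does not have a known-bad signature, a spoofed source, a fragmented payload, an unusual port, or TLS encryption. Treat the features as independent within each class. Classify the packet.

malicious: 0.4 × (1−0.5) × (1−0.9) × (1−0.65) × (1−0.5) × (1−0.45) = 0.001925
benign: 0.6 × (1−0.95) × (1−0.9) × (1−0.6) × (1−0.5) × (1−0.3) = 0.00042
Highest score → malicious.

malicious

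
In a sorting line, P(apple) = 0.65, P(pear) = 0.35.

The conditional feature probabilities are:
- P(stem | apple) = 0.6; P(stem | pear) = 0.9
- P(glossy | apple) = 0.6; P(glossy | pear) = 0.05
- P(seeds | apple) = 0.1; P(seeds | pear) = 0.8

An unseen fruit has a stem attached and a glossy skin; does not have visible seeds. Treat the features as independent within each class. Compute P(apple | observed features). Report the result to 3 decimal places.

0.985

apple: 0.65 × 0.6 × 0.6 × (1−0.1) = 0.2106
pear: 0.35 × 0.9 × 0.05 × (1−0.8) = 0.00315
P(apple | x) = 0.2106 / 0.21375 ≈ 0.985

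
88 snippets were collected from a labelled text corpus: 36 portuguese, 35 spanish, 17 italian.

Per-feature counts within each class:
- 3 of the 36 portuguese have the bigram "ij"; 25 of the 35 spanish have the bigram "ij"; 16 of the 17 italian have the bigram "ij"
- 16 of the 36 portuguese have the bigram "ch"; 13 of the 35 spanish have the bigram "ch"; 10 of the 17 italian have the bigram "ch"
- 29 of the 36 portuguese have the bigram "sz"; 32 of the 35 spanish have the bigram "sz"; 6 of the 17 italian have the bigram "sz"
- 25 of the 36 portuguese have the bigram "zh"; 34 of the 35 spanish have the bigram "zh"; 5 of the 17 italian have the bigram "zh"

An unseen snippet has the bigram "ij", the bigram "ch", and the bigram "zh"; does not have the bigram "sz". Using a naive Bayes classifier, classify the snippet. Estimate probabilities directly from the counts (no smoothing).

portuguese: (36/88) × (3/36) × (16/36) × (7/36) × (25/36) ≈ 0.00204592
spanish: (35/88) × (25/35) × (13/35) × (3/35) × (34/35) ≈ 0.00878611
italian: (17/88) × (16/17) × (10/17) × (11/17) × (5/17) ≈ 0.0203542
Highest score → italian.

italian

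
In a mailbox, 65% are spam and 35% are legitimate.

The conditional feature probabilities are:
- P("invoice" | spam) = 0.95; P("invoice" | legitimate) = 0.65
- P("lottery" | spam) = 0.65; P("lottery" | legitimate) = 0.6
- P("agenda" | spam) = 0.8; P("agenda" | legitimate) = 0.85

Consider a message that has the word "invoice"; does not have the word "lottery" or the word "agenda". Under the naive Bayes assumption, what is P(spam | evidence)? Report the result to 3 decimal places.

spam: 0.65 × 0.95 × (1−0.65) × (1−0.8) = 0.043225
legitimate: 0.35 × 0.65 × (1−0.6) × (1−0.85) = 0.01365
P(spam | x) = 0.043225 / 0.056875 ≈ 0.760

0.760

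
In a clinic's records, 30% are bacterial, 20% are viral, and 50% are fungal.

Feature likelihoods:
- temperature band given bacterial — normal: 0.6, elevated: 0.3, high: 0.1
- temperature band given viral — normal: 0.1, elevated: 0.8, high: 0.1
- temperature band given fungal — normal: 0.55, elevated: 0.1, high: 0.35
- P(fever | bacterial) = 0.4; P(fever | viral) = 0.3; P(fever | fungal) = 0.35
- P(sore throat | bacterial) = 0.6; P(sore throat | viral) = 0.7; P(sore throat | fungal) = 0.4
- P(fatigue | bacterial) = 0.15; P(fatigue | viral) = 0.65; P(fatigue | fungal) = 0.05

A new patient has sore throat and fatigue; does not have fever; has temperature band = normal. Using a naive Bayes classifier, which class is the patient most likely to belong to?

bacterial: 0.3 × 0.6 × (1−0.4) × 0.6 × 0.15 = 0.00972
viral: 0.2 × 0.1 × (1−0.3) × 0.7 × 0.65 = 0.00637
fungal: 0.5 × 0.55 × (1−0.35) × 0.4 × 0.05 = 0.003575
Highest score → bacterial.

bacterial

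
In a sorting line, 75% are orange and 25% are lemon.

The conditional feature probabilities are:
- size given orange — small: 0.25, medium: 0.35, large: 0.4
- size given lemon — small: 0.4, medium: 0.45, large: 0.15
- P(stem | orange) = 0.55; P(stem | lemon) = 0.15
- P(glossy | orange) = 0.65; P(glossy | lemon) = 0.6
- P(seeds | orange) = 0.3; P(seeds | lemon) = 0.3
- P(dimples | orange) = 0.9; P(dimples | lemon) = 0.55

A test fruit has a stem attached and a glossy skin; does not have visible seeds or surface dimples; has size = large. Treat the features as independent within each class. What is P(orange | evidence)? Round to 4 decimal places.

0.8760

orange: 0.75 × 0.4 × 0.55 × 0.65 × (1−0.3) × (1−0.9) = 0.0075075
lemon: 0.25 × 0.15 × 0.15 × 0.6 × (1−0.3) × (1−0.55) = 0.001063125
P(orange | x) = 0.0075075 / 0.008570625 ≈ 0.8760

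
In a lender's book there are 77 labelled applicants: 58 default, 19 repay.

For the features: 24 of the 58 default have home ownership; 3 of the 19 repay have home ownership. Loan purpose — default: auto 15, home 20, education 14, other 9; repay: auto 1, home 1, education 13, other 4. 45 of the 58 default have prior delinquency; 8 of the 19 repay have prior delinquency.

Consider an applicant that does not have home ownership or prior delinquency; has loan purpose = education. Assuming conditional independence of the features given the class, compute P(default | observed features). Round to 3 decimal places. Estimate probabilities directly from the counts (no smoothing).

0.225

default: (58/77) × (34/58) × (14/58) × (13/58) ≈ 0.0238893
repay: (19/77) × (16/19) × (13/19) × (11/19) ≈ 0.082311
P(default | x) = 0.0238893 / 0.1062003 ≈ 0.225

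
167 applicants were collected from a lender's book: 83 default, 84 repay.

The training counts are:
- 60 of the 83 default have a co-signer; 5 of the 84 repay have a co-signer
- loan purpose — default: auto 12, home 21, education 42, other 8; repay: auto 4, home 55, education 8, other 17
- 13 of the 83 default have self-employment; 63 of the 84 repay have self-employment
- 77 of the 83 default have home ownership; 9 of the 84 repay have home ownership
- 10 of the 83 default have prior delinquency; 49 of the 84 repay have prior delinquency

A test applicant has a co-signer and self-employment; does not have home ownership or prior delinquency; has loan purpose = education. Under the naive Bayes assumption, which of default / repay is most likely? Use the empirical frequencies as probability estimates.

default: (83/167) × (60/83) × (42/83) × (13/83) × (6/83) × (73/83) ≈ 0.00181046
repay: (84/167) × (5/84) × (8/84) × (63/84) × (75/84) × (35/84) ≈ 0.000795603
Highest score → default.

default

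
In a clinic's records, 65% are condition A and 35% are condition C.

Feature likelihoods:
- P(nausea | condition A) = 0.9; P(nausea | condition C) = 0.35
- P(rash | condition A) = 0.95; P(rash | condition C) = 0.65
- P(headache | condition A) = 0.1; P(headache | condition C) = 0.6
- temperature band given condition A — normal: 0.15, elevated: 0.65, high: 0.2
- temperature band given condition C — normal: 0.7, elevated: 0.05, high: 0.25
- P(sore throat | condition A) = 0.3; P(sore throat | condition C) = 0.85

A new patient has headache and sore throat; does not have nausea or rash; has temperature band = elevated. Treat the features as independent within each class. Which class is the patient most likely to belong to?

condition C

condition A: 0.65 × (1−0.9) × (1−0.95) × 0.1 × 0.65 × 0.3 = 0.000063375
condition C: 0.35 × (1−0.35) × (1−0.65) × 0.6 × 0.05 × 0.85 = 0.0020304375
Highest score → condition C.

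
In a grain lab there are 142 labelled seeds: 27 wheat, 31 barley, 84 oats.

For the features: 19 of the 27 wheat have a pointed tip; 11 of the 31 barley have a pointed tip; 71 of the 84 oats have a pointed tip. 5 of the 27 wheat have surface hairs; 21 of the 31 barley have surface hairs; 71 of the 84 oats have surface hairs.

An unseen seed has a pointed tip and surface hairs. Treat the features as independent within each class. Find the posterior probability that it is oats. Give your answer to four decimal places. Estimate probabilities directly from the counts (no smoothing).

wheat: (27/142) × (19/27) × (5/27) ≈ 0.0247783
barley: (31/142) × (11/31) × (21/31) ≈ 0.0524761
oats: (84/142) × (71/84) × (71/84) ≈ 0.422619
P(oats | x) = 0.422619 / 0.4998734 ≈ 0.8455

0.8455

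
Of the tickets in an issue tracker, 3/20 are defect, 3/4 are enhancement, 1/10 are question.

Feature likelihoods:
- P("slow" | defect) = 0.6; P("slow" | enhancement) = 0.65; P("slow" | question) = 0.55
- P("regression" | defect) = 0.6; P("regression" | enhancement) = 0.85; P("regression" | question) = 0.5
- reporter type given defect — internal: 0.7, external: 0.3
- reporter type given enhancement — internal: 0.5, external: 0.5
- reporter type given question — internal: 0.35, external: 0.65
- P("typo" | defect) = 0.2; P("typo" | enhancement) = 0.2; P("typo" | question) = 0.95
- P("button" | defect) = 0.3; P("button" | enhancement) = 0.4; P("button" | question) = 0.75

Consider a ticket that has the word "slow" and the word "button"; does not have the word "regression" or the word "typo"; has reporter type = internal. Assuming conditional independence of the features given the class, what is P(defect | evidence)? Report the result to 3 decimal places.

0.334

defect: 0.15 × 0.6 × (1−0.6) × 0.7 × (1−0.2) × 0.3 = 0.006048
enhancement: 0.75 × 0.65 × (1−0.85) × 0.5 × (1−0.2) × 0.4 = 0.0117
question: 0.1 × 0.55 × (1−0.5) × 0.35 × (1−0.95) × 0.75 = 0.0003609375
P(defect | x) = 0.006048 / 0.0181089375 ≈ 0.334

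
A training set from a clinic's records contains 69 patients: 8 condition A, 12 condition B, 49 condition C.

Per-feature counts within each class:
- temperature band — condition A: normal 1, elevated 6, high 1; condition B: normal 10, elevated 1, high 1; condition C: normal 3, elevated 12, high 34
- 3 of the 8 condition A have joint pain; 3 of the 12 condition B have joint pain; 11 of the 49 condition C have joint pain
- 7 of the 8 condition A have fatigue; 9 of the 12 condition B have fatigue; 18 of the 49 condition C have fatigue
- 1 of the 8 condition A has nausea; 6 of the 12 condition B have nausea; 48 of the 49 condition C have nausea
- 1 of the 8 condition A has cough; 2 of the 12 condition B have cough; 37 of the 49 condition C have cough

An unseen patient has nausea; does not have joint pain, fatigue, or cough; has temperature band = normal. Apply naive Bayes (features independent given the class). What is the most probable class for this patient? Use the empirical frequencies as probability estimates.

condition A: (8/69) × (1/8) × (5/8) × (1/8) × (1/8) × (7/8) ≈ 0.000123839
condition B: (12/69) × (10/12) × (9/12) × (3/12) × (6/12) × (10/12) ≈ 0.0113225
condition C: (49/69) × (3/49) × (38/49) × (31/49) × (48/49) × (12/49) ≈ 0.00511747
Highest score → condition B.

condition B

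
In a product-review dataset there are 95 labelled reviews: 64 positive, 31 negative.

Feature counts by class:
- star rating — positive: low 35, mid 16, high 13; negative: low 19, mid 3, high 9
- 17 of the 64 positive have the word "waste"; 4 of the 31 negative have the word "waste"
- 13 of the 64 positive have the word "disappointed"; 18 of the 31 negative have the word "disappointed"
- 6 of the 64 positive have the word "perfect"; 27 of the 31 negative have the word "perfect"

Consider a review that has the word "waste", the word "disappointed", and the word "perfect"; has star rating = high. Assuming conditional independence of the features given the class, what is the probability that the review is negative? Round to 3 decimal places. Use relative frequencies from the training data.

0.899

positive: (64/95) × (13/64) × (17/64) × (13/64) × (6/64) ≈ 0.000692187
negative: (31/95) × (9/31) × (4/31) × (18/31) × (27/31) ≈ 0.00618202
P(negative | x) = 0.00618202 / 0.006874207 ≈ 0.899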